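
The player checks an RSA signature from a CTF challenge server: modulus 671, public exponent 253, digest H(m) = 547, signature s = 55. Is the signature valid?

s^253 mod 671 = 429
s^253 mod 671 = 429, but H(m) = 547.

invalid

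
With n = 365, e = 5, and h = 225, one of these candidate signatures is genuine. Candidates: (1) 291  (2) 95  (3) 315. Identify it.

Candidate 1: Squares mod 365: 291^1≡291, 291^2≡1, 291^4≡1; 5 = 4 + 1, so 291^5 ≡ 1·291 ≡ 291 (mod 365)
Candidate 2: Squares mod 365: 95^1≡95, 95^2≡265, 95^4≡145; 5 = 4 + 1, so 95^5 ≡ 145·95 ≡ 270 (mod 365)
Candidate 3: Squares mod 365: 315^1≡315, 315^2≡310, 315^4≡105; 5 = 4 + 1, so 315^5 ≡ 105·315 ≡ 225 (mod 365)
  → matches h = 225

3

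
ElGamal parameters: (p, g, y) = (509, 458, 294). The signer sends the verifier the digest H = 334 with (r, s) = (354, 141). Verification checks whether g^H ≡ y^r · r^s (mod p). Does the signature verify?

does not verify

Left side g^H mod p:
Squares mod 509: 458^1≡458, 458^2≡56, 458^4≡82, 458^8≡107, 458^16≡251, 458^32≡394, 458^64≡500, 458^128≡81, 458^256≡453
334 = 256 + 64 + 8 + 4 + 2, so 458^334 ≡ 453·500·107·82·56 ≡ 223 (mod 509)
Right side y^r · r^s mod p:
Squares mod 509: 294^1≡294, 294^2≡415, 294^4≡183, 294^8≡404, 294^16≡336, 294^32≡407, 294^64≡224, 294^128≡294, 294^256≡415
354 = 256 + 64 + 32 + 2, so 294^354 ≡ 415·224·407·415 ≡ 251 (mod 509)
Squares mod 509: 354^1≡354, 354^2≡102, 354^4≡224, 354^8≡294, 354^16≡415, 354^32≡183, 354^64≡404, 354^128≡336
141 = 128 + 8 + 4 + 1, so 354^141 ≡ 336·294·224·354 ≡ 477 (mod 509)
251·477 = 119727 ≡ 112 (mod 509)
223 ≠ 112, so verification fails.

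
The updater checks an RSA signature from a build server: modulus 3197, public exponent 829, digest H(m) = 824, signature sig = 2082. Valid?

no

sig^2 ≡ 2082^2 = 4334724 ≡ 2789
sig^4 ≡ 2789^2 = 7778521 ≡ 220
sig^8 ≡ 220^2 = 48400 ≡ 445
sig^16 ≡ 445^2 = 198025 ≡ 3008
sig^32 ≡ 3008^2 = 9048064 ≡ 554
sig^64 ≡ 554^2 = 306916 ≡ 4
sig^128 ≡ 4^2 = 16
sig^256 ≡ 16^2 = 256
sig^512 ≡ 256^2 = 65536 ≡ 1596
829 = 512 + 256 + 32 + 16 + 8 + 4 + 1, so sig^829 ≡ 1596·256·554·3008·445·220·2082 ≡ 2221 (mod 3197)
The recovered value 2221 does not match the digest 824.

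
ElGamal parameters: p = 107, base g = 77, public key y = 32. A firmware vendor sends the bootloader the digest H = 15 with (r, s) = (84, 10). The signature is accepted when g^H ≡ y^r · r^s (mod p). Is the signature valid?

Left side g^H mod p:
77^2 = 5929 ≡ 44
77^4 ≡ 44^2 = 1936 ≡ 10
77^8 ≡ 10^2 = 100
15 = 8 + 4 + 2 + 1, so 77^15 ≡ 100·10·44·77 ≡ 59 (mod 107)
Right side y^r · r^s mod p:
32^2 = 1024 ≡ 61
32^4 ≡ 61^2 = 3721 ≡ 83
32^8 ≡ 83^2 = 6889 ≡ 41
32^16 ≡ 41^2 = 1681 ≡ 76
32^32 ≡ 76^2 = 5776 ≡ 105
32^64 ≡ 105^2 = 11025 ≡ 4
84 = 64 + 16 + 4, so 32^84 ≡ 4·76·83 ≡ 87 (mod 107)
84^2 = 7056 ≡ 101
84^4 ≡ 101^2 = 10201 ≡ 36
84^8 ≡ 36^2 = 1296 ≡ 12
10 = 8 + 2, so 84^10 ≡ 12·101 ≡ 35 (mod 107)
87·35 = 3045 ≡ 49 (mod 107)
59 ≠ 49, so verification fails.

invalid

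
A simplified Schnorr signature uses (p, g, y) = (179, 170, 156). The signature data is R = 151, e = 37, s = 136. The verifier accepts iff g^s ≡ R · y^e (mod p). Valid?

g^s mod p:
170^2 = 28900 ≡ 81
170^4 ≡ 81^2 = 6561 ≡ 117
170^8 ≡ 117^2 = 13689 ≡ 85
170^16 ≡ 85^2 = 7225 ≡ 65
170^32 ≡ 65^2 = 4225 ≡ 108
170^64 ≡ 108^2 = 11664 ≡ 29
170^128 ≡ 29^2 = 841 ≡ 125
136 = 128 + 8, so 170^136 ≡ 125·85 ≡ 64 (mod 179)
R · y^e mod p:
156^2 = 24336 ≡ 171
156^4 ≡ 171^2 = 29241 ≡ 64
156^8 ≡ 64^2 = 4096 ≡ 158
156^16 ≡ 158^2 = 24964 ≡ 83
156^32 ≡ 83^2 = 6889 ≡ 87
37 = 32 + 4 + 1, so 156^37 ≡ 87·64·156 ≡ 100 (mod 179)
151·100 = 15100 ≡ 64 (mod 179)
64 ≡ 64 (mod 179); signature holds.

yes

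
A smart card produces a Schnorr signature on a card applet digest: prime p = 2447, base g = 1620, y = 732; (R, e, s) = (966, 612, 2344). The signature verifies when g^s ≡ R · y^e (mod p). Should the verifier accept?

g^s mod p:
Squares mod 2447: 1620^1≡1620, 1620^2≡1216, 1620^4≡668, 1620^8≡870, 1620^16≡777, 1620^32≡1767, 1620^64≡2364, 1620^128≡1995, 1620^256≡1203, 1620^512≡1032, 1620^1024≡579, 1620^2048≡2
2344 = 2048 + 256 + 32 + 8, so 1620^2344 ≡ 2·1203·1767·870 ≡ 936 (mod 2447)
R · y^e mod p:
Squares mod 2447: 732^1≡732, 732^2≡2378, 732^4≡2314, 732^8≡560, 732^16≡384, 732^32≡636, 732^64≡741, 732^128≡953, 732^256≡372, 732^512≡1352
612 = 512 + 64 + 32 + 4, so 732^612 ≡ 1352·741·636·2314 ≡ 2068 (mod 2447)
966·2068 = 1997688 ≡ 936 (mod 2447)
936 ≡ 936 (mod 2447); signature holds.

accept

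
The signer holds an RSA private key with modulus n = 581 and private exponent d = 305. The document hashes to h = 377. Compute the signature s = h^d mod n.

174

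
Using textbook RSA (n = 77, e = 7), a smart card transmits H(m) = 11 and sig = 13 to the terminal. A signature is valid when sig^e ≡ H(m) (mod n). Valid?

no

sig^2 ≡ 13^2 = 169 ≡ 15
sig^4 ≡ 15^2 = 225 ≡ 71
7 = 4 + 2 + 1, so sig^7 ≡ 71·15·13 ≡ 62 (mod 77)
sig^7 mod 77 = 62, but H(m) = 11.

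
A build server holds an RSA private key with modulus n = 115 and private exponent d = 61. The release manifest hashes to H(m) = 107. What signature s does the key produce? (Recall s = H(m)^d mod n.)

102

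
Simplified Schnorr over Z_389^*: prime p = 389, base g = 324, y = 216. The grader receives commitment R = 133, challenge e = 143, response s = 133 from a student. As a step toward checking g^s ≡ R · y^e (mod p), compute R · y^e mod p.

179

216^2 = 46656 ≡ 365
216^4 ≡ 365^2 = 133225 ≡ 187
216^8 ≡ 187^2 = 34969 ≡ 348
216^16 ≡ 348^2 = 121104 ≡ 125
216^32 ≡ 125^2 = 15625 ≡ 65
216^64 ≡ 65^2 = 4225 ≡ 335
216^128 ≡ 335^2 = 112225 ≡ 193
143 = 128 + 8 + 4 + 2 + 1, so 216^143 ≡ 193·348·187·365·216 ≡ 326 (mod 389)
R · y^e ≡ 133·326 = 43358 ≡ 179 (mod 389)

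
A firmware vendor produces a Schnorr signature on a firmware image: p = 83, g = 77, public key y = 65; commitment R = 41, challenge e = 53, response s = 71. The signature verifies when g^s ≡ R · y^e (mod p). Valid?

yes

g^s mod p:
Squares mod 83: 77^1≡77, 77^2≡36, 77^4≡51, 77^8≡28, 77^16≡37, 77^32≡41, 77^64≡21
71 = 64 + 4 + 2 + 1, so 77^71 ≡ 21·51·36·77 ≡ 68 (mod 83)
R · y^e mod p:
Squares mod 83: 65^1≡65, 65^2≡75, 65^4≡64, 65^8≡29, 65^16≡11, 65^32≡38
53 = 32 + 16 + 4 + 1, so 65^53 ≡ 38·11·64·65 ≡ 30 (mod 83)
41·30 = 1230 ≡ 68 (mod 83)
68 ≡ 68 (mod 83); signature holds.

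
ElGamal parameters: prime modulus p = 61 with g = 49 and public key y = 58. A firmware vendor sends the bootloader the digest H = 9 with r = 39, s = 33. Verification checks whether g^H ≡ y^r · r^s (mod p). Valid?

Left side g^H mod p:
49^2 = 2401 ≡ 22
49^4 ≡ 22^2 = 484 ≡ 57
49^8 ≡ 57^2 = 3249 ≡ 16
9 = 8 + 1, so 49^9 ≡ 16·49 ≡ 52 (mod 61)
Right side y^r · r^s mod p:
58^2 = 3364 ≡ 9
58^4 ≡ 9^2 = 81 ≡ 20
58^8 ≡ 20^2 = 400 ≡ 34
58^16 ≡ 34^2 = 1156 ≡ 58
58^32 ≡ 58^2 = 3364 ≡ 9
39 = 32 + 4 + 2 + 1, so 58^39 ≡ 9·20·9·58 ≡ 20 (mod 61)
39^2 = 1521 ≡ 57
39^4 ≡ 57^2 = 3249 ≡ 16
39^8 ≡ 16^2 = 256 ≡ 12
39^16 ≡ 12^2 = 144 ≡ 22
39^32 ≡ 22^2 = 484 ≡ 57
33 = 32 + 1, so 39^33 ≡ 57·39 ≡ 27 (mod 61)
20·27 = 540 ≡ 52 (mod 61)
52 ≡ 52 (mod 61), so the signature is genuine.

yes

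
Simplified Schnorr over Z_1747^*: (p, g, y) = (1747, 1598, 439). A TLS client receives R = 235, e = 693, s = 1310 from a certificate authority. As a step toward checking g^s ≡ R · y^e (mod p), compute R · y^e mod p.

439^2 = 192721 ≡ 551
439^4 ≡ 551^2 = 303601 ≡ 1370
439^8 ≡ 1370^2 = 1876900 ≡ 622
439^16 ≡ 622^2 = 386884 ≡ 797
439^32 ≡ 797^2 = 635209 ≡ 1048
439^64 ≡ 1048^2 = 1098304 ≡ 1188
439^128 ≡ 1188^2 = 1411344 ≡ 1515
439^256 ≡ 1515^2 = 2295225 ≡ 1414
439^512 ≡ 1414^2 = 1999396 ≡ 828
693 = 512 + 128 + 32 + 16 + 4 + 1, so 439^693 ≡ 828·1515·1048·797·1370·439 ≡ 374 (mod 1747)
R · y^e ≡ 235·374 = 87890 ≡ 540 (mod 1747)

540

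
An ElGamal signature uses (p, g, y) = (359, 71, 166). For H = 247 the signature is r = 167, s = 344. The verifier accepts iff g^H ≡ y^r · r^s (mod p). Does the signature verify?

verifies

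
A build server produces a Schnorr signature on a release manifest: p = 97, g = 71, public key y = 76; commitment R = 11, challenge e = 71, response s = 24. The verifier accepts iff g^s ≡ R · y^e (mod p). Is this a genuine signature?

g^s mod p:
71^2 = 5041 ≡ 94
71^4 ≡ 94^2 = 8836 ≡ 9
71^8 ≡ 9^2 = 81
71^16 ≡ 81^2 = 6561 ≡ 62
24 = 16 + 8, so 71^24 ≡ 62·81 ≡ 75 (mod 97)
R · y^e mod p:
76^2 = 5776 ≡ 53
76^4 ≡ 53^2 = 2809 ≡ 93
76^8 ≡ 93^2 = 8649 ≡ 16
76^16 ≡ 16^2 = 256 ≡ 62
76^32 ≡ 62^2 = 3844 ≡ 61
76^64 ≡ 61^2 = 3721 ≡ 35
71 = 64 + 4 + 2 + 1, so 76^71 ≡ 35·93·53·76 ≡ 38 (mod 97)
11·38 = 418 ≡ 30 (mod 97)
75 ≠ 30; the check fails.

forged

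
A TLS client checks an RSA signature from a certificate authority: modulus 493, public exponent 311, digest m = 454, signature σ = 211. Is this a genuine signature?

genuine

σ^2 ≡ 211^2 = 44521 ≡ 151
σ^4 ≡ 151^2 = 22801 ≡ 123
σ^8 ≡ 123^2 = 15129 ≡ 339
σ^16 ≡ 339^2 = 114921 ≡ 52
σ^32 ≡ 52^2 = 2704 ≡ 239
σ^64 ≡ 239^2 = 57121 ≡ 426
σ^128 ≡ 426^2 = 181476 ≡ 52
σ^256 ≡ 52^2 = 2704 ≡ 239
311 = 256 + 32 + 16 + 4 + 2 + 1, so σ^311 ≡ 239·239·52·123·151·211 ≡ 454 (mod 493)
Since 454 equals the digest 454, verification succeeds.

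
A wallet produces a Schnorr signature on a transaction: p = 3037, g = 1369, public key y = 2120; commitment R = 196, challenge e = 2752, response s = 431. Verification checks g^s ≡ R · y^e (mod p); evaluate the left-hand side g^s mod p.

1369^431 mod 3037 = 764

764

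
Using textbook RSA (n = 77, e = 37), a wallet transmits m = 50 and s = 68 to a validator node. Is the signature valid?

s^2 ≡ 68^2 = 4624 ≡ 4
s^4 ≡ 4^2 = 16
s^8 ≡ 16^2 = 256 ≡ 25
s^16 ≡ 25^2 = 625 ≡ 9
s^32 ≡ 9^2 = 81 ≡ 4
37 = 32 + 4 + 1, so s^37 ≡ 4·16·68 ≡ 40 (mod 77)
The recovered value 40 does not match the digest 50.

invalid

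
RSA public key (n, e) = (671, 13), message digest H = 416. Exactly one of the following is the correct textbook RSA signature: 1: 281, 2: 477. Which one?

2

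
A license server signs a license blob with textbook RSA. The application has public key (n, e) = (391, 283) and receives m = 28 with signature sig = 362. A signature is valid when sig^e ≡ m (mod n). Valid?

yes

sig^2 ≡ 362^2 = 131044 ≡ 59
sig^4 ≡ 59^2 = 3481 ≡ 353
sig^8 ≡ 353^2 = 124609 ≡ 271
sig^16 ≡ 271^2 = 73441 ≡ 324
sig^32 ≡ 324^2 = 104976 ≡ 188
sig^64 ≡ 188^2 = 35344 ≡ 154
sig^128 ≡ 154^2 = 23716 ≡ 256
sig^256 ≡ 256^2 = 65536 ≡ 239
283 = 256 + 16 + 8 + 2 + 1, so sig^283 ≡ 239·324·271·59·362 ≡ 28 (mod 391)
sig^283 mod 391 = 28 matches m.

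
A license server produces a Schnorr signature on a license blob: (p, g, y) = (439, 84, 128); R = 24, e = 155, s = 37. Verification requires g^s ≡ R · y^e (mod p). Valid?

g^s mod p:
84^2 = 7056 ≡ 32
84^4 ≡ 32^2 = 1024 ≡ 146
84^8 ≡ 146^2 = 21316 ≡ 244
84^16 ≡ 244^2 = 59536 ≡ 271
84^32 ≡ 271^2 = 73441 ≡ 128
37 = 32 + 4 + 1, so 84^37 ≡ 128·146·84 ≡ 367 (mod 439)
R · y^e mod p:
128^2 = 16384 ≡ 141
128^4 ≡ 141^2 = 19881 ≡ 126
128^8 ≡ 126^2 = 15876 ≡ 72
128^16 ≡ 72^2 = 5184 ≡ 355
128^32 ≡ 355^2 = 126025 ≡ 32
128^64 ≡ 32^2 = 1024 ≡ 146
128^128 ≡ 146^2 = 21316 ≡ 244
155 = 128 + 16 + 8 + 2 + 1, so 128^155 ≡ 244·355·72·141·128 ≡ 436 (mod 439)
24·436 = 10464 ≡ 367 (mod 439)
367 ≡ 367 (mod 439); signature holds.

yes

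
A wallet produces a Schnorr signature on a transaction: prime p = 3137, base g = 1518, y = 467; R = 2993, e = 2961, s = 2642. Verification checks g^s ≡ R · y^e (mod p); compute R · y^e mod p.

2876

467^2 = 218089 ≡ 1636
467^4 ≡ 1636^2 = 2676496 ≡ 635
467^8 ≡ 635^2 = 403225 ≡ 1689
467^16 ≡ 1689^2 = 2852721 ≡ 1188
467^32 ≡ 1188^2 = 1411344 ≡ 2831
467^64 ≡ 2831^2 = 8014561 ≡ 2663
467^128 ≡ 2663^2 = 7091569 ≡ 1949
467^256 ≡ 1949^2 = 3798601 ≡ 2831
467^512 ≡ 2831^2 = 8014561 ≡ 2663
467^1024 ≡ 2663^2 = 7091569 ≡ 1949
467^2048 ≡ 1949^2 = 3798601 ≡ 2831
2961 = 2048 + 512 + 256 + 128 + 16 + 1, so 467^2961 ≡ 2831·2663·2831·1949·1188·467 ≡ 590 (mod 3137)
R · y^e ≡ 2993·590 = 1765870 ≡ 2876 (mod 3137)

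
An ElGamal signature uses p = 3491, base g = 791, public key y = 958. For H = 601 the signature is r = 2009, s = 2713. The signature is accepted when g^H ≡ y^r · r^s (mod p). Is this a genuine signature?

genuine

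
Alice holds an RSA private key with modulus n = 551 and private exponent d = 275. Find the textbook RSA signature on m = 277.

140

m^2 ≡ 277^2 = 76729 ≡ 140
m^4 ≡ 140^2 = 19600 ≡ 315
m^8 ≡ 315^2 = 99225 ≡ 45
m^16 ≡ 45^2 = 2025 ≡ 372
m^32 ≡ 372^2 = 138384 ≡ 83
m^64 ≡ 83^2 = 6889 ≡ 277
m^128 ≡ 277^2 = 76729 ≡ 140
m^256 ≡ 140^2 = 19600 ≡ 315
275 = 256 + 16 + 2 + 1, so m^275 ≡ 315·372·140·277 ≡ 140 (mod 551)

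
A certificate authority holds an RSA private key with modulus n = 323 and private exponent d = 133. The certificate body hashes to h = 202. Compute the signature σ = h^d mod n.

240

h^2 ≡ 202^2 = 40804 ≡ 106
h^4 ≡ 106^2 = 11236 ≡ 254
h^8 ≡ 254^2 = 64516 ≡ 239
h^16 ≡ 239^2 = 57121 ≡ 273
h^32 ≡ 273^2 = 74529 ≡ 239
h^64 ≡ 239^2 = 57121 ≡ 273
h^128 ≡ 273^2 = 74529 ≡ 239
133 = 128 + 4 + 1, so h^133 ≡ 239·254·202 ≡ 240 (mod 323)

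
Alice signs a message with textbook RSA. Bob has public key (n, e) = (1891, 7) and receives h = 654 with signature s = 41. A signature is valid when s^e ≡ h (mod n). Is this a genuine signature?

forged

s^2 ≡ 41^2 = 1681
s^4 ≡ 1681^2 = 2825761 ≡ 607
7 = 4 + 2 + 1, so s^7 ≡ 607·1681·41 ≡ 454 (mod 1891)
s^7 mod 1891 = 454, but h = 654.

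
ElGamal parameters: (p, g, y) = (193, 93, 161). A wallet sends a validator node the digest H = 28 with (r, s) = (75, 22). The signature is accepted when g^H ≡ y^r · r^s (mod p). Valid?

Left side g^H mod p:
93^2 = 8649 ≡ 157
93^4 ≡ 157^2 = 24649 ≡ 138
93^8 ≡ 138^2 = 19044 ≡ 130
93^16 ≡ 130^2 = 16900 ≡ 109
28 = 16 + 8 + 4, so 93^28 ≡ 109·130·138 ≡ 177 (mod 193)
Right side y^r · r^s mod p:
161^2 = 25921 ≡ 59
161^4 ≡ 59^2 = 3481 ≡ 7
161^8 ≡ 7^2 = 49
161^16 ≡ 49^2 = 2401 ≡ 85
161^32 ≡ 85^2 = 7225 ≡ 84
161^64 ≡ 84^2 = 7056 ≡ 108
75 = 64 + 8 + 2 + 1, so 161^75 ≡ 108·49·59·161 ≡ 121 (mod 193)
75^2 = 5625 ≡ 28
75^4 ≡ 28^2 = 784 ≡ 12
75^8 ≡ 12^2 = 144
75^16 ≡ 144^2 = 20736 ≡ 85
22 = 16 + 4 + 2, so 75^22 ≡ 85·12·28 ≡ 189 (mod 193)
121·189 = 22869 ≡ 95 (mod 193)
177 ≠ 95, so verification fails.

no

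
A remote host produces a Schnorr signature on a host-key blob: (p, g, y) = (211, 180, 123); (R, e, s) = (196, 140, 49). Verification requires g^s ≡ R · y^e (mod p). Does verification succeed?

passes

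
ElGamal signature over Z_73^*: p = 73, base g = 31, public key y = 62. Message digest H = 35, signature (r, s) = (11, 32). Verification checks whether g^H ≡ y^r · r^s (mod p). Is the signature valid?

Left side g^H mod p:
31^2 = 961 ≡ 12
31^4 ≡ 12^2 = 144 ≡ 71
31^8 ≡ 71^2 = 5041 ≡ 4
31^16 ≡ 4^2 = 16
31^32 ≡ 16^2 = 256 ≡ 37
35 = 32 + 2 + 1, so 31^35 ≡ 37·12·31 ≡ 40 (mod 73)
Right side y^r · r^s mod p:
62^2 = 3844 ≡ 48
62^4 ≡ 48^2 = 2304 ≡ 41
62^8 ≡ 41^2 = 1681 ≡ 2
11 = 8 + 2 + 1, so 62^11 ≡ 2·48·62 ≡ 39 (mod 73)
11^2 = 121 ≡ 48
11^4 ≡ 48^2 = 2304 ≡ 41
11^8 ≡ 41^2 = 1681 ≡ 2
11^16 ≡ 2^2 = 4
11^32 ≡ 4^2 = 16
39·16 = 624 ≡ 40 (mod 73)
40 ≡ 40 (mod 73), so the signature is genuine.

valid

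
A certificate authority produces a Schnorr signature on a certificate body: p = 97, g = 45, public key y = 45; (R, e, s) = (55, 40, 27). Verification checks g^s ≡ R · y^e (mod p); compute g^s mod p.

51

45^2 = 2025 ≡ 85
45^4 ≡ 85^2 = 7225 ≡ 47
45^8 ≡ 47^2 = 2209 ≡ 75
45^16 ≡ 75^2 = 5625 ≡ 96
27 = 16 + 8 + 2 + 1, so 45^27 ≡ 96·75·85·45 ≡ 51 (mod 97)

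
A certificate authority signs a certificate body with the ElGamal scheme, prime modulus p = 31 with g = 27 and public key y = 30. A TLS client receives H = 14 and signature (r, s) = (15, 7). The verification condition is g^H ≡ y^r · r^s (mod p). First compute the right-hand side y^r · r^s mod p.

8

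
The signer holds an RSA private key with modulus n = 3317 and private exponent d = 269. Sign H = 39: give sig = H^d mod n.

1492

H^2 ≡ 39^2 = 1521
H^4 ≡ 1521^2 = 2313441 ≡ 1492
H^8 ≡ 1492^2 = 2226064 ≡ 357
H^16 ≡ 357^2 = 127449 ≡ 1403
H^32 ≡ 1403^2 = 1968409 ≡ 1428
H^64 ≡ 1428^2 = 2039184 ≡ 2546
H^128 ≡ 2546^2 = 6482116 ≡ 698
H^256 ≡ 698^2 = 487204 ≡ 2922
269 = 256 + 8 + 4 + 1, so H^269 ≡ 2922·357·1492·39 ≡ 1492 (mod 3317)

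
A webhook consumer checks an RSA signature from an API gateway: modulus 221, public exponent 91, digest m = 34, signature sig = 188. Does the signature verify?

does not verify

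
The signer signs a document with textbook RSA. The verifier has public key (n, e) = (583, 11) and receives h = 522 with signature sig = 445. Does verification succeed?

passes

Squares mod 583: sig^1≡445, sig^2≡388, sig^4≡130, sig^8≡576
11 = 8 + 2 + 1, so sig^11 ≡ 576·388·445 ≡ 522 (mod 583)
sig^11 mod 583 = 522 matches h.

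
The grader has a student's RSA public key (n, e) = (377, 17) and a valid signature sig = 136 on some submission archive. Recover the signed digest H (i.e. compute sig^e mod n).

sig^2 ≡ 136^2 = 18496 ≡ 23
sig^4 ≡ 23^2 = 529 ≡ 152
sig^8 ≡ 152^2 = 23104 ≡ 107
sig^16 ≡ 107^2 = 11449 ≡ 139
17 = 16 + 1, so sig^17 ≡ 139·136 ≡ 54 (mod 377)

54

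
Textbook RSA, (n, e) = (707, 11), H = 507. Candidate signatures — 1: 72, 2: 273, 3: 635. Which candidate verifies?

Candidate 1: 72^11 mod 707 = 200
Candidate 2: 273^11 mod 707 = 637
Candidate 3: 635^11 mod 707 = 507
  → matches H = 507

3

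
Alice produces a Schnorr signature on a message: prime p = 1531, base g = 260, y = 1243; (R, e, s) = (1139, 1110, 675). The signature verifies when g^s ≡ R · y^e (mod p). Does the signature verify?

g^s mod p:
Squares mod 1531: 260^1≡260, 260^2≡236, 260^4≡580, 260^8≡1111, 260^16≡335, 260^32≡462, 260^64≡635, 260^128≡572, 260^256≡1081, 260^512≡408
675 = 512 + 128 + 32 + 2 + 1, so 260^675 ≡ 408·572·462·236·260 ≡ 796 (mod 1531)
R · y^e mod p:
Squares mod 1531: 1243^1≡1243, 1243^2≡270, 1243^4≡943, 1243^8≡1269, 1243^16≡1280, 1243^32≡230, 1243^64≡846, 1243^128≡739, 1243^256≡1085, 1243^512≡1417, 1243^1024≡748
1110 = 1024 + 64 + 16 + 4 + 2, so 1243^1110 ≡ 748·846·1280·943·270 ≡ 576 (mod 1531)
1139·576 = 656064 ≡ 796 (mod 1531)
796 ≡ 796 (mod 1531); signature holds.

verifies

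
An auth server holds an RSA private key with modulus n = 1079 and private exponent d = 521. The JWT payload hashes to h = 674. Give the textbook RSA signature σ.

1008

Squares mod 1079: h^1≡674, h^2≡17, h^4≡289, h^8≡438, h^16≡861, h^32≡48, h^64≡146, h^128≡815, h^256≡640, h^512≡659
521 = 512 + 8 + 1, so h^521 ≡ 659·438·674 ≡ 1008 (mod 1079)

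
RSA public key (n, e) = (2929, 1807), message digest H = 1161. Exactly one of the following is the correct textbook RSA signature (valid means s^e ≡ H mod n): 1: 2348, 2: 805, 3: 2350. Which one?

3

Candidate 1: Squares mod 2929: 2348^1≡2348, 2348^2≡726, 2348^4≡2785, 2348^8≡233, 2348^16≡1567, 2348^32≡987, 2348^64≡1741, 2348^128≡2495, 2348^256≡900, 2348^512≡1596, 2348^1024≡1915; 1807 = 1024 + 512 + 256 + 8 + 4 + 2 + 1, so 2348^1807 ≡ 1915·1596·900·233·2785·726·2348 ≡ 1391 (mod 2929)
Candidate 2: Squares mod 2929: 805^1≡805, 805^2≡716, 805^4≡81, 805^8≡703, 805^16≡2137, 805^32≡458, 805^64≡1805, 805^128≡977, 805^256≡2604, 805^512≡181, 805^1024≡542; 1807 = 1024 + 512 + 256 + 8 + 4 + 2 + 1, so 805^1807 ≡ 542·181·2604·703·81·716·805 ≡ 2661 (mod 2929)
Candidate 3: Squares mod 2929: 2350^1≡2350, 2350^2≡1335, 2350^4≡1393, 2350^8≡1451, 2350^16≡2379, 2350^32≡813, 2350^64≡1944, 2350^128≡726, 2350^256≡2785, 2350^512≡233, 2350^1024≡1567; 1807 = 1024 + 512 + 256 + 8 + 4 + 2 + 1, so 2350^1807 ≡ 1567·233·2785·1451·1393·1335·2350 ≡ 1161 (mod 2929)
  → matches H = 1161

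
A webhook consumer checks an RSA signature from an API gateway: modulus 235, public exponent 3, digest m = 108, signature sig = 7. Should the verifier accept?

accept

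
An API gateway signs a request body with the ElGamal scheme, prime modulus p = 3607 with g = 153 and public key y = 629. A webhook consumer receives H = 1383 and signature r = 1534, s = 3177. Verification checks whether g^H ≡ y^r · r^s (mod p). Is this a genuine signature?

genuine

Left side g^H mod p:
Squares mod 3607: 153^1≡153, 153^2≡1767, 153^4≡2234, 153^8≡2275, 153^16≡3187, 153^32≡3264, 153^64≡2225, 153^128≡1821, 153^256≡1208, 153^512≡2036, 153^1024≡853
1383 = 1024 + 256 + 64 + 32 + 4 + 2 + 1, so 153^1383 ≡ 853·1208·2225·3264·2234·1767·153 ≡ 503 (mod 3607)
Right side y^r · r^s mod p:
Squares mod 3607: 629^1≡629, 629^2≡2478, 629^4≡1370, 629^8≡1260, 629^16≡520, 629^32≡3482, 629^64≡1197, 629^128≡830, 629^256≡3570, 629^512≡1369, 629^1024≡2128
1534 = 1024 + 256 + 128 + 64 + 32 + 16 + 8 + 4 + 2, so 629^1534 ≡ 2128·3570·830·1197·3482·520·1260·1370·2478 ≡ 2541 (mod 3607)
Squares mod 3607: 1534^1≡1534, 1534^2≡1392, 1534^4≡705, 1534^8≡2866, 1534^16≡817, 1534^32≡194, 1534^64≡1566, 1534^128≡3203, 1534^256≡901, 1534^512≡226, 1534^1024≡578, 1534^2048≡2240
3177 = 2048 + 1024 + 64 + 32 + 8 + 1, so 1534^3177 ≡ 2240·578·1566·194·2866·1534 ≡ 2182 (mod 3607)
2541·2182 = 5544462 ≡ 503 (mod 3607)
503 ≡ 503 (mod 3607), so the signature is genuine.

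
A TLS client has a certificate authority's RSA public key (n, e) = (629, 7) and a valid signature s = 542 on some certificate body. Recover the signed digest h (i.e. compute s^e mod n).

s^2 ≡ 542^2 = 293764 ≡ 21
s^4 ≡ 21^2 = 441
7 = 4 + 2 + 1, so s^7 ≡ 441·21·542 ≡ 42 (mod 629)

42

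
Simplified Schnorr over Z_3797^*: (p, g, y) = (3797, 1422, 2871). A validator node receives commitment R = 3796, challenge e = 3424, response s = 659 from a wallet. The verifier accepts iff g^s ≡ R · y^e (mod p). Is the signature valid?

g^s mod p:
1422^2 = 2022084 ≡ 2080
1422^4 ≡ 2080^2 = 4326400 ≡ 1617
1422^8 ≡ 1617^2 = 2614689 ≡ 2353
1422^16 ≡ 2353^2 = 5536609 ≡ 583
1422^32 ≡ 583^2 = 339889 ≡ 1956
1422^64 ≡ 1956^2 = 3825936 ≡ 2357
1422^128 ≡ 2357^2 = 5555449 ≡ 438
1422^256 ≡ 438^2 = 191844 ≡ 1994
1422^512 ≡ 1994^2 = 3976036 ≡ 577
659 = 512 + 128 + 16 + 2 + 1, so 1422^659 ≡ 577·438·583·2080·1422 ≡ 951 (mod 3797)
R · y^e mod p:
2871^2 = 8242641 ≡ 3151
2871^4 ≡ 3151^2 = 9928801 ≡ 3443
2871^8 ≡ 3443^2 = 11854249 ≡ 15
2871^16 ≡ 15^2 = 225
2871^32 ≡ 225^2 = 50625 ≡ 1264
2871^64 ≡ 1264^2 = 1597696 ≡ 2956
2871^128 ≡ 2956^2 = 8737936 ≡ 1039
2871^256 ≡ 1039^2 = 1079521 ≡ 1173
2871^512 ≡ 1173^2 = 1375929 ≡ 1415
2871^1024 ≡ 1415^2 = 2002225 ≡ 1206
2871^2048 ≡ 1206^2 = 1454436 ≡ 185
3424 = 2048 + 1024 + 256 + 64 + 32, so 2871^3424 ≡ 185·1206·1173·2956·1264 ≡ 59 (mod 3797)
3796·59 = 223964 ≡ 3738 (mod 3797)
951 ≠ 3738; the check fails.

invalid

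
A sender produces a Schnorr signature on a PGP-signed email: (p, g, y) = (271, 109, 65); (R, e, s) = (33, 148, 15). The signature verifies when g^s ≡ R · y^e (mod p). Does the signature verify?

does not verify

g^s mod p:
109^2 = 11881 ≡ 228
109^4 ≡ 228^2 = 51984 ≡ 223
109^8 ≡ 223^2 = 49729 ≡ 136
15 = 8 + 4 + 2 + 1, so 109^15 ≡ 136·223·228·109 ≡ 23 (mod 271)
R · y^e mod p:
65^2 = 4225 ≡ 160
65^4 ≡ 160^2 = 25600 ≡ 126
65^8 ≡ 126^2 = 15876 ≡ 158
65^16 ≡ 158^2 = 24964 ≡ 32
65^32 ≡ 32^2 = 1024 ≡ 211
65^64 ≡ 211^2 = 44521 ≡ 77
65^128 ≡ 77^2 = 5929 ≡ 238
148 = 128 + 16 + 4, so 65^148 ≡ 238·32·126 ≡ 5 (mod 271)
33·5 = 165 ≡ 165 (mod 271)
23 ≠ 165; the check fails.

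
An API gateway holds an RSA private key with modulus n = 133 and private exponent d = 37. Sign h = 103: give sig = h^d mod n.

h^2 ≡ 103^2 = 10609 ≡ 102
h^4 ≡ 102^2 = 10404 ≡ 30
h^8 ≡ 30^2 = 900 ≡ 102
h^16 ≡ 102^2 = 10404 ≡ 30
h^32 ≡ 30^2 = 900 ≡ 102
37 = 32 + 4 + 1, so h^37 ≡ 102·30·103 ≡ 103 (mod 133)

103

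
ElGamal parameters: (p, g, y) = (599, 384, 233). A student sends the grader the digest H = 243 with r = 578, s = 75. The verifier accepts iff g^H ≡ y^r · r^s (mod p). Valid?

no

Left side g^H mod p:
Squares mod 599: 384^1≡384, 384^2≡102, 384^4≡221, 384^8≡322, 384^16≡57, 384^32≡254, 384^64≡423, 384^128≡427
243 = 128 + 64 + 32 + 16 + 2 + 1, so 384^243 ≡ 427·423·254·57·102·384 ≡ 427 (mod 599)
Right side y^r · r^s mod p:
Squares mod 599: 233^1≡233, 233^2≡379, 233^4≡480, 233^8≡384, 233^16≡102, 233^32≡221, 233^64≡322, 233^128≡57, 233^256≡254, 233^512≡423
578 = 512 + 64 + 2, so 233^578 ≡ 423·322·379 ≡ 254 (mod 599)
Squares mod 599: 578^1≡578, 578^2≡441, 578^4≡405, 578^8≡498, 578^16≡18, 578^32≡324, 578^64≡151
75 = 64 + 8 + 2 + 1, so 578^75 ≡ 151·498·441·578 ≡ 103 (mod 599)
254·103 = 26162 ≡ 405 (mod 599)
427 ≠ 405, so verification fails.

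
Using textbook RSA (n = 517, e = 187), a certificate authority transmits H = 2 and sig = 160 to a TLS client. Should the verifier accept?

Squares mod 517: sig^1≡160, sig^2≡267, sig^4≡460, sig^8≡147, sig^16≡412, sig^32≡168, sig^64≡306, sig^128≡59
187 = 128 + 32 + 16 + 8 + 2 + 1, so sig^187 ≡ 59·168·412·147·267·160 ≡ 514 (mod 517)
sig^187 mod 517 = 514, but H = 2.

reject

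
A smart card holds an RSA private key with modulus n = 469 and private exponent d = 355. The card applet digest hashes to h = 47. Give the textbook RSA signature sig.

h^2 ≡ 47^2 = 2209 ≡ 333
h^4 ≡ 333^2 = 110889 ≡ 205
h^8 ≡ 205^2 = 42025 ≡ 284
h^16 ≡ 284^2 = 80656 ≡ 457
h^32 ≡ 457^2 = 208849 ≡ 144
h^64 ≡ 144^2 = 20736 ≡ 100
h^128 ≡ 100^2 = 10000 ≡ 151
h^256 ≡ 151^2 = 22801 ≡ 289
355 = 256 + 64 + 32 + 2 + 1, so h^355 ≡ 289·100·144·333·47 ≡ 222 (mod 469)

222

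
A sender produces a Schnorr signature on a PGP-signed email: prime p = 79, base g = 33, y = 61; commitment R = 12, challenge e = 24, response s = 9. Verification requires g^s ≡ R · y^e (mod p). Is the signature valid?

g^s mod p:
33^2 = 1089 ≡ 62
33^4 ≡ 62^2 = 3844 ≡ 52
33^8 ≡ 52^2 = 2704 ≡ 18
9 = 8 + 1, so 33^9 ≡ 18·33 ≡ 41 (mod 79)
R · y^e mod p:
61^2 = 3721 ≡ 8
61^4 ≡ 8^2 = 64
61^8 ≡ 64^2 = 4096 ≡ 67
61^16 ≡ 67^2 = 4489 ≡ 65
24 = 16 + 8, so 61^24 ≡ 65·67 ≡ 10 (mod 79)
12·10 = 120 ≡ 41 (mod 79)
41 ≡ 41 (mod 79); signature holds.

valid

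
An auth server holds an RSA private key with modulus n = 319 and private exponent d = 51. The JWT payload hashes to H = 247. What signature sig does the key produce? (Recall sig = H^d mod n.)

148

H^2 ≡ 247^2 = 61009 ≡ 80
H^4 ≡ 80^2 = 6400 ≡ 20
H^8 ≡ 20^2 = 400 ≡ 81
H^16 ≡ 81^2 = 6561 ≡ 181
H^32 ≡ 181^2 = 32761 ≡ 223
51 = 32 + 16 + 2 + 1, so H^51 ≡ 223·181·80·247 ≡ 148 (mod 319)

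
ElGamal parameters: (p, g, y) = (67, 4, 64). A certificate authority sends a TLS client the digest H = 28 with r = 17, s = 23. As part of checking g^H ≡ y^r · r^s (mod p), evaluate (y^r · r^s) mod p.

60

64^2 = 4096 ≡ 9
64^4 ≡ 9^2 = 81 ≡ 14
64^8 ≡ 14^2 = 196 ≡ 62
64^16 ≡ 62^2 = 3844 ≡ 25
17 = 16 + 1, so 64^17 ≡ 25·64 ≡ 59 (mod 67)
17^2 = 289 ≡ 21
17^4 ≡ 21^2 = 441 ≡ 39
17^8 ≡ 39^2 = 1521 ≡ 47
17^16 ≡ 47^2 = 2209 ≡ 65
23 = 16 + 4 + 2 + 1, so 17^23 ≡ 65·39·21·17 ≡ 26 (mod 67)
y^r · r^s ≡ 59·26 = 1534 ≡ 60 (mod 67)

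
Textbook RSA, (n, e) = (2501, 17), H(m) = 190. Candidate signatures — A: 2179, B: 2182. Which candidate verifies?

Candidate A: 2179^2 = 4748041 ≡ 1143; 2179^4 ≡ 1143^2 = 1306449 ≡ 927; 2179^8 ≡ 927^2 = 859329 ≡ 1486; 2179^16 ≡ 1486^2 = 2208196 ≡ 2314; 17 = 16 + 1, so 2179^17 ≡ 2314·2179 ≡ 190 (mod 2501)
  → matches H(m) = 190
Candidate B: 2182^2 = 4761124 ≡ 1721; 2182^4 ≡ 1721^2 = 2961841 ≡ 657; 2182^8 ≡ 657^2 = 431649 ≡ 1477; 2182^16 ≡ 1477^2 = 2181529 ≡ 657; 17 = 16 + 1, so 2182^17 ≡ 657·2182 ≡ 501 (mod 2501)

A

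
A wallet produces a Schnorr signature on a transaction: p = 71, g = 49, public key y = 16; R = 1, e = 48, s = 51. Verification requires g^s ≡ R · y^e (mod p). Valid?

g^s mod p:
49^2 = 2401 ≡ 58
49^4 ≡ 58^2 = 3364 ≡ 27
49^8 ≡ 27^2 = 729 ≡ 19
49^16 ≡ 19^2 = 361 ≡ 6
49^32 ≡ 6^2 = 36
51 = 32 + 16 + 2 + 1, so 49^51 ≡ 36·6·58·49 ≡ 6 (mod 71)
R · y^e mod p:
16^2 = 256 ≡ 43
16^4 ≡ 43^2 = 1849 ≡ 3
16^8 ≡ 3^2 = 9
16^16 ≡ 9^2 = 81 ≡ 10
16^32 ≡ 10^2 = 100 ≡ 29
48 = 32 + 16, so 16^48 ≡ 29·10 ≡ 6 (mod 71)
1·6 = 6 ≡ 6 (mod 71)
6 ≡ 6 (mod 71); signature holds.

yes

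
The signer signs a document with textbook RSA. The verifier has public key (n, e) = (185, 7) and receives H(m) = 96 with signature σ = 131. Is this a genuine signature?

σ^2 ≡ 131^2 = 17161 ≡ 141
σ^4 ≡ 141^2 = 19881 ≡ 86
7 = 4 + 2 + 1, so σ^7 ≡ 86·141·131 ≡ 96 (mod 185)
Since 96 equals the digest 96, verification succeeds.

genuine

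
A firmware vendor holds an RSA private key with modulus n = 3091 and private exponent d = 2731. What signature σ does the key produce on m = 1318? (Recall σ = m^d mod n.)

m^2 ≡ 1318^2 = 1737124 ≡ 3073
m^4 ≡ 3073^2 = 9443329 ≡ 324
m^8 ≡ 324^2 = 104976 ≡ 2973
m^16 ≡ 2973^2 = 8838729 ≡ 1560
m^32 ≡ 1560^2 = 2433600 ≡ 983
m^64 ≡ 983^2 = 966289 ≡ 1897
m^128 ≡ 1897^2 = 3598609 ≡ 685
m^256 ≡ 685^2 = 469225 ≡ 2484
m^512 ≡ 2484^2 = 6170256 ≡ 620
m^1024 ≡ 620^2 = 384400 ≡ 1116
m^2048 ≡ 1116^2 = 1245456 ≡ 2874
2731 = 2048 + 512 + 128 + 32 + 8 + 2 + 1, so m^2731 ≡ 2874·620·685·983·2973·3073·1318 ≡ 1571 (mod 3091)

1571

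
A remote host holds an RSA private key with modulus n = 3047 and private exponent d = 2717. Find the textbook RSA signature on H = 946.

H^2 ≡ 946^2 = 894916 ≡ 2145
H^4 ≡ 2145^2 = 4601025 ≡ 55
H^8 ≡ 55^2 = 3025
H^16 ≡ 3025^2 = 9150625 ≡ 484
H^32 ≡ 484^2 = 234256 ≡ 2684
H^64 ≡ 2684^2 = 7203856 ≡ 748
H^128 ≡ 748^2 = 559504 ≡ 1903
H^256 ≡ 1903^2 = 3621409 ≡ 1573
H^512 ≡ 1573^2 = 2474329 ≡ 165
H^1024 ≡ 165^2 = 27225 ≡ 2849
H^2048 ≡ 2849^2 = 8116801 ≡ 2640
2717 = 2048 + 512 + 128 + 16 + 8 + 4 + 1, so H^2717 ≡ 2640·165·1903·484·3025·55·946 ≡ 2838 (mod 3047)

2838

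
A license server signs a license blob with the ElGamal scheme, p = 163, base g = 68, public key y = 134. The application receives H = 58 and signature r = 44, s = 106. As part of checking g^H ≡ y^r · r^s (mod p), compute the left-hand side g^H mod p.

160

68^2 = 4624 ≡ 60
68^4 ≡ 60^2 = 3600 ≡ 14
68^8 ≡ 14^2 = 196 ≡ 33
68^16 ≡ 33^2 = 1089 ≡ 111
68^32 ≡ 111^2 = 12321 ≡ 96
58 = 32 + 16 + 8 + 2, so 68^58 ≡ 96·111·33·60 ≡ 160 (mod 163)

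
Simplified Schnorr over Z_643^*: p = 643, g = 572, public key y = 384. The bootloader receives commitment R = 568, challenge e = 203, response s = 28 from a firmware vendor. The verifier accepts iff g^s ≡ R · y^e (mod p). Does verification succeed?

g^s mod p:
Squares mod 643: 572^1≡572, 572^2≡540, 572^4≡321, 572^8≡161, 572^16≡201
28 = 16 + 8 + 4, so 572^28 ≡ 201·161·321 ≡ 216 (mod 643)
R · y^e mod p:
Squares mod 643: 384^1≡384, 384^2≡209, 384^4≡600, 384^8≡563, 384^16≡613, 384^32≡257, 384^64≡463, 384^128≡250
203 = 128 + 64 + 8 + 2 + 1, so 384^203 ≡ 250·463·563·209·384 ≡ 36 (mod 643)
568·36 = 20448 ≡ 515 (mod 643)
216 ≠ 515; the check fails.

fails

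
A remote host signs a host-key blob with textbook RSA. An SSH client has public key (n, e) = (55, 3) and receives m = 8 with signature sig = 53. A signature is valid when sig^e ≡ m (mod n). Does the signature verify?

sig^3 mod 55 = 47
The recovered value 47 does not match the digest 8.

does not verify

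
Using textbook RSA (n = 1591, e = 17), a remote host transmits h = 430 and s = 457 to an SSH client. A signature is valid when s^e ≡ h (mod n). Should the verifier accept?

reject

s^17 mod 1591 = 720
The recovered value 720 does not match the digest 430.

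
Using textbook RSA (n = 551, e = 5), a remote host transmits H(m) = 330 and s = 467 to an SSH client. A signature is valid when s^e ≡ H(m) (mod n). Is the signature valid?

valid

s^2 ≡ 467^2 = 218089 ≡ 444
s^4 ≡ 444^2 = 197136 ≡ 429
5 = 4 + 1, so s^5 ≡ 429·467 ≡ 330 (mod 551)
s^5 mod 551 = 330 matches H(m).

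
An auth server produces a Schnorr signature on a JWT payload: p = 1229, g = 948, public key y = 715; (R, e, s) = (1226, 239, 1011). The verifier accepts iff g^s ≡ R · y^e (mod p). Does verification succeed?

passes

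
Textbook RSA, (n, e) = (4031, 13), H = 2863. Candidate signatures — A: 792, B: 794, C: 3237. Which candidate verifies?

Candidate A: Squares mod 4031: 792^1≡792, 792^2≡2459, 792^4≡181, 792^8≡513; 13 = 8 + 4 + 1, so 792^13 ≡ 513·181·792 ≡ 2043 (mod 4031)
Candidate B: Squares mod 4031: 794^1≡794, 794^2≡1600, 794^4≡315, 794^8≡2481; 13 = 8 + 4 + 1, so 794^13 ≡ 2481·315·794 ≡ 2863 (mod 4031)
  → matches H = 2863
Candidate C: Squares mod 4031: 3237^1≡3237, 3237^2≡1600, 3237^4≡315, 3237^8≡2481; 13 = 8 + 4 + 1, so 3237^13 ≡ 2481·315·3237 ≡ 1168 (mod 4031)

B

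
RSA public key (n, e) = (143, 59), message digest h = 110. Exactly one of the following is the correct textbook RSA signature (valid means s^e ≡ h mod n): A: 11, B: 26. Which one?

Candidate A: 11^2 = 121; 11^4 ≡ 121^2 = 14641 ≡ 55; 11^8 ≡ 55^2 = 3025 ≡ 22; 11^16 ≡ 22^2 = 484 ≡ 55; 11^32 ≡ 55^2 = 3025 ≡ 22; 59 = 32 + 16 + 8 + 2 + 1, so 11^59 ≡ 22·55·22·121·11 ≡ 110 (mod 143)
  → matches h = 110
Candidate B: 26^2 = 676 ≡ 104; 26^4 ≡ 104^2 = 10816 ≡ 91; 26^8 ≡ 91^2 = 8281 ≡ 130; 26^16 ≡ 130^2 = 16900 ≡ 26; 26^32 ≡ 26^2 = 676 ≡ 104; 59 = 32 + 16 + 8 + 2 + 1, so 26^59 ≡ 104·26·130·104·26 ≡ 91 (mod 143)

A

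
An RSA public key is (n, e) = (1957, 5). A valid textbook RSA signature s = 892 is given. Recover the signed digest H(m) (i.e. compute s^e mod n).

1842

s^2 ≡ 892^2 = 795664 ≡ 1122
s^4 ≡ 1122^2 = 1258884 ≡ 533
5 = 4 + 1, so s^5 ≡ 533·892 ≡ 1842 (mod 1957)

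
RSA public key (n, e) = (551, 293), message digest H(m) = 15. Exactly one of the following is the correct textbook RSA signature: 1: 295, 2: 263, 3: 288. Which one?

Candidate 1: Squares mod 551: 295^1≡295, 295^2≡518, 295^4≡538, 295^8≡169, 295^16≡460, 295^32≡16, 295^64≡256, 295^128≡518, 295^256≡538; 293 = 256 + 32 + 4 + 1, so 295^293 ≡ 538·16·538·295 ≡ 383 (mod 551)
Candidate 2: Squares mod 551: 263^1≡263, 263^2≡294, 263^4≡480, 263^8≡82, 263^16≡112, 263^32≡422, 263^64≡111, 263^128≡199, 263^256≡480; 293 = 256 + 32 + 4 + 1, so 263^293 ≡ 480·422·480·263 ≡ 536 (mod 551)
Candidate 3: Squares mod 551: 288^1≡288, 288^2≡294, 288^4≡480, 288^8≡82, 288^16≡112, 288^32≡422, 288^64≡111, 288^128≡199, 288^256≡480; 293 = 256 + 32 + 4 + 1, so 288^293 ≡ 480·422·480·288 ≡ 15 (mod 551)
  → matches H(m) = 15

3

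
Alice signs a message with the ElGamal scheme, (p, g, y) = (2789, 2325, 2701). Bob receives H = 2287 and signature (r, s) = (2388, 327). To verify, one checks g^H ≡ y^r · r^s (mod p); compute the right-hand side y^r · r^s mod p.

2701^2 = 7295401 ≡ 2166
2701^4 ≡ 2166^2 = 4691556 ≡ 458
2701^8 ≡ 458^2 = 209764 ≡ 589
2701^16 ≡ 589^2 = 346921 ≡ 1085
2701^32 ≡ 1085^2 = 1177225 ≡ 267
2701^64 ≡ 267^2 = 71289 ≡ 1564
2701^128 ≡ 1564^2 = 2446096 ≡ 143
2701^256 ≡ 143^2 = 20449 ≡ 926
2701^512 ≡ 926^2 = 857476 ≡ 1253
2701^1024 ≡ 1253^2 = 1570009 ≡ 2591
2701^2048 ≡ 2591^2 = 6713281 ≡ 158
2388 = 2048 + 256 + 64 + 16 + 4, so 2701^2388 ≡ 158·926·1564·1085·458 ≡ 462 (mod 2789)
2388^2 = 5702544 ≡ 1828
2388^4 ≡ 1828^2 = 3341584 ≡ 362
2388^8 ≡ 362^2 = 131044 ≡ 2750
2388^16 ≡ 2750^2 = 7562500 ≡ 1521
2388^32 ≡ 1521^2 = 2313441 ≡ 1360
2388^64 ≡ 1360^2 = 1849600 ≡ 493
2388^128 ≡ 493^2 = 243049 ≡ 406
2388^256 ≡ 406^2 = 164836 ≡ 285
327 = 256 + 64 + 4 + 2 + 1, so 2388^327 ≡ 285·493·362·1828·2388 ≡ 1591 (mod 2789)
y^r · r^s ≡ 462·1591 = 735042 ≡ 1535 (mod 2789)

1535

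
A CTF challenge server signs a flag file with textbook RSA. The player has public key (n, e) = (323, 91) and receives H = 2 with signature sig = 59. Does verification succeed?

sig^91 mod 323 = 2
Since 2 equals the digest 2, verification succeeds.

passes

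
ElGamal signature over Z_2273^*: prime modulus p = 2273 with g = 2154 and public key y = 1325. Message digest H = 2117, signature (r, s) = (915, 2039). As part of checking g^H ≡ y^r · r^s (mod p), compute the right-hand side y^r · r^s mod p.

1325^2 = 1755625 ≡ 869
1325^4 ≡ 869^2 = 755161 ≡ 525
1325^8 ≡ 525^2 = 275625 ≡ 592
1325^16 ≡ 592^2 = 350464 ≡ 422
1325^32 ≡ 422^2 = 178084 ≡ 790
1325^64 ≡ 790^2 = 624100 ≡ 1298
1325^128 ≡ 1298^2 = 1684804 ≡ 511
1325^256 ≡ 511^2 = 261121 ≡ 1999
1325^512 ≡ 1999^2 = 3996001 ≡ 67
915 = 512 + 256 + 128 + 16 + 2 + 1, so 1325^915 ≡ 67·1999·511·422·869·1325 ≡ 1416 (mod 2273)
915^2 = 837225 ≡ 761
915^4 ≡ 761^2 = 579121 ≡ 1779
915^8 ≡ 1779^2 = 3164841 ≡ 825
915^16 ≡ 825^2 = 680625 ≡ 998
915^32 ≡ 998^2 = 996004 ≡ 430
915^64 ≡ 430^2 = 184900 ≡ 787
915^128 ≡ 787^2 = 619369 ≡ 1113
915^256 ≡ 1113^2 = 1238769 ≡ 2257
915^512 ≡ 2257^2 = 5094049 ≡ 256
915^1024 ≡ 256^2 = 65536 ≡ 1892
2039 = 1024 + 512 + 256 + 128 + 64 + 32 + 16 + 4 + 2 + 1, so 915^2039 ≡ 1892·256·2257·1113·787·430·998·1779·761·915 ≡ 2091 (mod 2273)
y^r · r^s ≡ 1416·2091 = 2960856 ≡ 1410 (mod 2273)

1410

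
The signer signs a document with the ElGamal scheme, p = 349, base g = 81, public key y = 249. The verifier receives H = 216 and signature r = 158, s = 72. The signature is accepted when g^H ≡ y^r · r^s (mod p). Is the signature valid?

Left side g^H mod p:
81^2 = 6561 ≡ 279
81^4 ≡ 279^2 = 77841 ≡ 14
81^8 ≡ 14^2 = 196
81^16 ≡ 196^2 = 38416 ≡ 26
81^32 ≡ 26^2 = 676 ≡ 327
81^64 ≡ 327^2 = 106929 ≡ 135
81^128 ≡ 135^2 = 18225 ≡ 77
216 = 128 + 64 + 16 + 8, so 81^216 ≡ 77·135·26·196 ≡ 304 (mod 349)
Right side y^r · r^s mod p:
249^2 = 62001 ≡ 228
249^4 ≡ 228^2 = 51984 ≡ 332
249^8 ≡ 332^2 = 110224 ≡ 289
249^16 ≡ 289^2 = 83521 ≡ 110
249^32 ≡ 110^2 = 12100 ≡ 234
249^64 ≡ 234^2 = 54756 ≡ 312
249^128 ≡ 312^2 = 97344 ≡ 322
158 = 128 + 16 + 8 + 4 + 2, so 249^158 ≡ 322·110·289·332·228 ≡ 257 (mod 349)
158^2 = 24964 ≡ 185
158^4 ≡ 185^2 = 34225 ≡ 23
158^8 ≡ 23^2 = 529 ≡ 180
158^16 ≡ 180^2 = 32400 ≡ 292
158^32 ≡ 292^2 = 85264 ≡ 108
158^64 ≡ 108^2 = 11664 ≡ 147
72 = 64 + 8, so 158^72 ≡ 147·180 ≡ 285 (mod 349)
257·285 = 73245 ≡ 304 (mod 349)
304 ≡ 304 (mod 349), so the signature is genuine.

valid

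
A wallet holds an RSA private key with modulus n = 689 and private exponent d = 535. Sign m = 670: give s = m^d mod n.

m^2 ≡ 670^2 = 448900 ≡ 361
m^4 ≡ 361^2 = 130321 ≡ 100
m^8 ≡ 100^2 = 10000 ≡ 354
m^16 ≡ 354^2 = 125316 ≡ 607
m^32 ≡ 607^2 = 368449 ≡ 523
m^64 ≡ 523^2 = 273529 ≡ 685
m^128 ≡ 685^2 = 469225 ≡ 16
m^256 ≡ 16^2 = 256
m^512 ≡ 256^2 = 65536 ≡ 81
535 = 512 + 16 + 4 + 2 + 1, so m^535 ≡ 81·607·100·361·670 ≡ 565 (mod 689)

565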